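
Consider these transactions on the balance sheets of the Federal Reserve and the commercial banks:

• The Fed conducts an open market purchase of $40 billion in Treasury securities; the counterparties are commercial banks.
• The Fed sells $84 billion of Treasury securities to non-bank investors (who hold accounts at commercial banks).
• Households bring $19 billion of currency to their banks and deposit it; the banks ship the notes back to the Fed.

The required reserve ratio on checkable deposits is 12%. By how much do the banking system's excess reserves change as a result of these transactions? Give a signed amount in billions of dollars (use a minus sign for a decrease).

-$17.2 billion

OMO purchase (from banks) $40 billion: reserves +$40B, deposits 0.
Asset sale (to non-banks) $84 billion: reserves −$84B, deposits −$84B.
Currency deposit $19 billion: reserves +$19B, deposits +$19B.
Totals: Δreserves = −$25B, Δdeposits = −$65B.
Δrequired reserves = 12% × −$65B = −$7.8B.
Δexcess reserves = Δreserves − Δrequired = −$25B − (−$7.8B) = -$17.2 billion.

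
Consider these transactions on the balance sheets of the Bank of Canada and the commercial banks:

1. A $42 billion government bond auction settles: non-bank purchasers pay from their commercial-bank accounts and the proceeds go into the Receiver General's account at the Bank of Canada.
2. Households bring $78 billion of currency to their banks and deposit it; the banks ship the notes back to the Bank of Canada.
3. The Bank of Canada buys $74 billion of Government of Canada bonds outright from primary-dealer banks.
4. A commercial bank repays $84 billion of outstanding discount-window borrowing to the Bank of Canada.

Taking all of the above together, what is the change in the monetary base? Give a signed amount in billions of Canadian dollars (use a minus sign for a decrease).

-$52 billion

Bank of Canada balance sheet:
  Assets:      Securities +$74B, Loans to banks −$84B
  Liabilities: Bank reserves +$26B, Currency in circulation −$78B, Government deposits +$42B
Monetary base = currency + reserves: −$78B + (+$26B) = -$52 billion.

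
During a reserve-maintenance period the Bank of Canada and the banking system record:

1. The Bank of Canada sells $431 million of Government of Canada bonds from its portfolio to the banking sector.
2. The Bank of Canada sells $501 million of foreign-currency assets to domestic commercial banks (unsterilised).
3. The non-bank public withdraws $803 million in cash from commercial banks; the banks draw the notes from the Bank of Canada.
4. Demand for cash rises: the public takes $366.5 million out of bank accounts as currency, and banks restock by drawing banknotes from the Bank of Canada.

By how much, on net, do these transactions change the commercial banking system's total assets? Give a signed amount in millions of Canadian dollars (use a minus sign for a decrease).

-$1169.5 million

OMO sale (to banks) $431 million: just an asset swap on bank balance sheets → 0.
FX sale $501 million: just an asset swap on bank balance sheets → 0.
Currency withdrawal $803 million: bank balance sheets shrink → −$803M.
Currency withdrawal $366.5 million: bank balance sheets shrink → −$366.5M.
Net: 0 + 0 − 803 − 366.5 = -$1169.5 million.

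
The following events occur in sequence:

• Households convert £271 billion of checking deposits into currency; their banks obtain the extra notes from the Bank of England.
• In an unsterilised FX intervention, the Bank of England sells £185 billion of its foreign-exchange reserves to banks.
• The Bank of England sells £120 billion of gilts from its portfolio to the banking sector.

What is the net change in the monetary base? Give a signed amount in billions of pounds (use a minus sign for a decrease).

-£305 billion

Currency withdrawal £271 billion: just a shift between currency and reserves — both are base money → 0.
FX sale £185 billion: Bank of England balance sheet contracts → −£185B.
OMO sale (to banks) £120 billion: Bank of England balance sheet contracts → −£120B.
Net: 0 − 185 − 120 = -£305 billion.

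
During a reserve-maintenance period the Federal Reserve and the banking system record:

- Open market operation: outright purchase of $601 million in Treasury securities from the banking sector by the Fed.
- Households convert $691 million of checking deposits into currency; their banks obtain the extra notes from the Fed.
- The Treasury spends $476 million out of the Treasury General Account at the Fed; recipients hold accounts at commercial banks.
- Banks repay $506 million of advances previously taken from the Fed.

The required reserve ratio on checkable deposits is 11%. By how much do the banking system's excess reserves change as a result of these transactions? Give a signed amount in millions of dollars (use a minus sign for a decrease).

-$96.35 million

OMO purchase (from banks) $601 million: reserves +$601M, deposits 0.
Currency withdrawal $691 million: reserves −$691M, deposits −$691M.
Government spending $476 million: reserves +$476M, deposits +$476M.
Discount-window repayment $506 million: reserves −$506M, deposits 0.
Totals: Δreserves = −$120M, Δdeposits = −$215M.
Δrequired reserves = 11% × −$215M = −$23.65M.
Δexcess reserves = Δreserves − Δrequired = −$120M − (−$23.65M) = -$96.35 million.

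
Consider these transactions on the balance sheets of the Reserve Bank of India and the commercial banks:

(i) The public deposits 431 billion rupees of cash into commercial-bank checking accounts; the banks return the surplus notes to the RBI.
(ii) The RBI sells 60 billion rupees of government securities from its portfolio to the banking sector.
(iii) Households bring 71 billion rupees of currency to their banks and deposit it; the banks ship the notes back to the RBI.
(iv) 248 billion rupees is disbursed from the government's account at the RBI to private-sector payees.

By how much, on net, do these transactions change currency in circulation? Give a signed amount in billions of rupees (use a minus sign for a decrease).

RBI balance sheet:
  Assets:      Securities −60B
  Liabilities: Bank reserves +690B, Currency in circulation −502B, Government deposits −248B
So the change in currency in circulation is -502 billion.

-502 billion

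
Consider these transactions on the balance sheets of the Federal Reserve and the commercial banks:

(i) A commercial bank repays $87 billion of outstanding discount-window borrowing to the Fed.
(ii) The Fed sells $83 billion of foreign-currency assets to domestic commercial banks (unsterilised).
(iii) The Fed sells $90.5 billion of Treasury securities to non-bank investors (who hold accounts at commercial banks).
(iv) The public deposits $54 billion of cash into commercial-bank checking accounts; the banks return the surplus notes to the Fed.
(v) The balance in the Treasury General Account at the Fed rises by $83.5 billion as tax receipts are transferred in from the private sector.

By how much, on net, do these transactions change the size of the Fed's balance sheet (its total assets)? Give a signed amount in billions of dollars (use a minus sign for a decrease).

-$260.5 billion

Discount-window repayment $87 billion: a Fed asset is shed → −$87B.
FX sale $83 billion: a Fed asset is shed → −$83B.
Asset sale (to non-banks) $90.5 billion: a Fed asset is shed → −$90.5B.
Currency deposit $54 billion: only the composition of liabilities changes → 0.
Government account inflow $83.5 billion: only the composition of liabilities changes → 0.
Net: −87 − 83 − 90.5 + 0 + 0 = -$260.5 billion.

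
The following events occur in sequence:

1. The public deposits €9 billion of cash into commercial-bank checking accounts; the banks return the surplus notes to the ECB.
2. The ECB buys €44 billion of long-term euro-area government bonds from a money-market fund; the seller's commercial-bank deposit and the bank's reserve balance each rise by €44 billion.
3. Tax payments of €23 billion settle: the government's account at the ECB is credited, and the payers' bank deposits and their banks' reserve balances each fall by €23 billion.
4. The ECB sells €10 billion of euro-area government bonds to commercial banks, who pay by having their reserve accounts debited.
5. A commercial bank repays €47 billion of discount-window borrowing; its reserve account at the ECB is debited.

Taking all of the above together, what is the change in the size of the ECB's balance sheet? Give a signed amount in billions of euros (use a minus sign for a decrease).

-€13 billion

Currency deposit €9 billion: only the composition of liabilities changes → 0.
Asset purchase (from non-banks) €44 billion: an ECB asset is acquired → +€44B.
Government account inflow €23 billion: only the composition of liabilities changes → 0.
OMO sale (to banks) €10 billion: an ECB asset is shed → −€10B.
Discount-window repayment €47 billion: an ECB asset is shed → −€47B.
Net: 0 + 44 + 0 − 10 − 47 = -€13 billion.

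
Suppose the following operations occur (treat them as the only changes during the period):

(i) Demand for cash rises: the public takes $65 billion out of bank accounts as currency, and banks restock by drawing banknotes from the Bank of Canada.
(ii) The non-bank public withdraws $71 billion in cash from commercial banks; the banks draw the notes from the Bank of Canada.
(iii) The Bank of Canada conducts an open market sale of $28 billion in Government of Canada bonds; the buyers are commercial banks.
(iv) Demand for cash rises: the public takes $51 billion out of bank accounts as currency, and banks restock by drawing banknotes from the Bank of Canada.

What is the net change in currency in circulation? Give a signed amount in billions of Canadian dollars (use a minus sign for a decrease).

+$187 billion

Bank of Canada balance sheet:
  Assets:      Securities −$28B
  Liabilities: Bank reserves −$215B, Currency in circulation +$187B
Commercial banking system:
  Assets:      Reserves at CB −$215B, Securities +$28B
  Liabilities: Checkable deposits −$187B
So the change in currency in circulation is +$187 billion.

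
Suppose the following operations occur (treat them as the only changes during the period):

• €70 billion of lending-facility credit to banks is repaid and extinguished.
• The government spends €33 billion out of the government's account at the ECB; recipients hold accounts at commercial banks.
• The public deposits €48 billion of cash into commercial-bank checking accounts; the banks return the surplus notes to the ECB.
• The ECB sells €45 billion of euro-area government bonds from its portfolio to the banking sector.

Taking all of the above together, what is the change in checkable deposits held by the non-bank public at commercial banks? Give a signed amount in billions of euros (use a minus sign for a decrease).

+€81 billion

Discount-window repayment €70 billion: the counterparty is a bank, so public deposits are unchanged → 0.
Government spending €33 billion: non-bank counterparties' bank balances rise → +€33B.
Currency deposit €48 billion: non-bank counterparties' bank balances rise → +€48B.
OMO sale (to banks) €45 billion: the counterparty is a bank, so public deposits are unchanged → 0.
Net: 0 + 33 + 48 + 0 = +€81 billion.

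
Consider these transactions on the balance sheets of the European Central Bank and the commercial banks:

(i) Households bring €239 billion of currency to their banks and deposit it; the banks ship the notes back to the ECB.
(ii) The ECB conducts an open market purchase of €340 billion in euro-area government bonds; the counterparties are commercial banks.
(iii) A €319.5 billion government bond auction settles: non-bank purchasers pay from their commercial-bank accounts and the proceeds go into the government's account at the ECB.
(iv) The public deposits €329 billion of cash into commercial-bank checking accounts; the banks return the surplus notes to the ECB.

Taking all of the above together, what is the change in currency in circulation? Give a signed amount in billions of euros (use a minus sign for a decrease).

Currency deposit €239 billion: notes return to the central bank → −€239B.
OMO purchase (from banks) €340 billion: no currency enters or leaves circulation → 0.
Government account inflow €319.5 billion: no currency enters or leaves circulation → 0.
Currency deposit €329 billion: notes return to the central bank → −€329B.
Net: −239 + 0 + 0 − 329 = -€568 billion.

-€568 billion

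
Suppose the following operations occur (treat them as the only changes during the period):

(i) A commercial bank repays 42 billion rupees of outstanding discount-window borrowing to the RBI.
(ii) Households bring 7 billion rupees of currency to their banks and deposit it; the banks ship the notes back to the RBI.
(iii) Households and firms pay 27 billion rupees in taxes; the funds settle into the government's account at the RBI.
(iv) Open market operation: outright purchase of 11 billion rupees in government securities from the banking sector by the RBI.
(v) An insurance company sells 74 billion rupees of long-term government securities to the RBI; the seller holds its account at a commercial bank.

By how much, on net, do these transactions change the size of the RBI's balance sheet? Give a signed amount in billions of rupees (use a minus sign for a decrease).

RBI balance sheet:
  Assets:      Securities +85B, Loans to banks −42B
  Liabilities: Bank reserves +23B, Currency in circulation −7B, Government deposits +27B
Commercial banking system:
  Assets:      Reserves at CB +23B, Securities −11B
  Liabilities: Checkable deposits +54B, Borrowings from CB −42B
Change in total RBI assets = +43 billion.

+43 billion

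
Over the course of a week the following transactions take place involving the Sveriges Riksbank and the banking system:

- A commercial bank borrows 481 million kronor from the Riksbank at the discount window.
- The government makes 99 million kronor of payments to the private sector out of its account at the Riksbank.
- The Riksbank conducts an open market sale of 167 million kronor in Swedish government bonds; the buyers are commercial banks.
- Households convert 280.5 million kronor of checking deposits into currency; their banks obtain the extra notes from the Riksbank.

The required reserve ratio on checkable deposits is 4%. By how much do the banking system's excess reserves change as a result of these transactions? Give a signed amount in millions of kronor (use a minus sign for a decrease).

Discount-window loan 481 million kronor: reserves +481M, deposits 0.
Government spending 99 million kronor: reserves +99M, deposits +99M.
OMO sale (to banks) 167 million kronor: reserves −167M, deposits 0.
Currency withdrawal 280.5 million kronor: reserves −280.5M, deposits −280.5M.
Totals: Δreserves = +132.5M, Δdeposits = −181.5M.
Δrequired reserves = 4% × −181.5M = −7.26M.
Δexcess reserves = Δreserves − Δrequired = +132.5M − (−7.26M) = +139.76 million.

+139.76 million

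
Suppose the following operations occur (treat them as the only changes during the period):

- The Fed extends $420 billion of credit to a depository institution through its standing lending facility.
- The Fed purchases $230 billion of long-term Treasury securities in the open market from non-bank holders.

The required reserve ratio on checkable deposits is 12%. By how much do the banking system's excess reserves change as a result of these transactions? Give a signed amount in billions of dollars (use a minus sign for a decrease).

+$622.4 billion

Discount-window loan $420 billion: reserves +$420B, deposits 0.
Asset purchase (from non-banks) $230 billion: reserves +$230B, deposits +$230B.
Totals: Δreserves = +$650B, Δdeposits = +$230B.
Δrequired reserves = 12% × +$230B = +$27.6B.
Δexcess reserves = Δreserves − Δrequired = +$650B − (+$27.6B) = +$622.4 billion.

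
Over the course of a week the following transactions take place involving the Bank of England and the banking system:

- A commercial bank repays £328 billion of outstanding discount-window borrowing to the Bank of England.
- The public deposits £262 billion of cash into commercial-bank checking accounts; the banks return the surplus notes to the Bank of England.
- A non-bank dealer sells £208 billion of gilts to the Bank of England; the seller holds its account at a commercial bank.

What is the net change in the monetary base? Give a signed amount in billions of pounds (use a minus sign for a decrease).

Discount-window repayment £328 billion: Bank of England balance sheet contracts → −£328B.
Currency deposit £262 billion: just a shift between currency and reserves — both are base money → 0.
Asset purchase (from non-banks) £208 billion: Bank of England balance sheet expands → +£208B.
Net: −328 + 0 + 208 = -£120 billion.

-£120 billion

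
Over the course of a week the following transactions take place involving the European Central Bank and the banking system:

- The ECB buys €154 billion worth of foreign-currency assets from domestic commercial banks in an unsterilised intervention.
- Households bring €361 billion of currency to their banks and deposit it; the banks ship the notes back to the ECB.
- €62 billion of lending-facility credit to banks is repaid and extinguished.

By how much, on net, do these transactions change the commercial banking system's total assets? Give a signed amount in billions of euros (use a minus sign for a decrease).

+€299 billion

FX purchase €154 billion: just an asset swap on bank balance sheets → 0.
Currency deposit €361 billion: bank balance sheets expand → +€361B.
Discount-window repayment €62 billion: bank balance sheets shrink → −€62B.
Net: 0 + 361 − 62 = +€299 billion.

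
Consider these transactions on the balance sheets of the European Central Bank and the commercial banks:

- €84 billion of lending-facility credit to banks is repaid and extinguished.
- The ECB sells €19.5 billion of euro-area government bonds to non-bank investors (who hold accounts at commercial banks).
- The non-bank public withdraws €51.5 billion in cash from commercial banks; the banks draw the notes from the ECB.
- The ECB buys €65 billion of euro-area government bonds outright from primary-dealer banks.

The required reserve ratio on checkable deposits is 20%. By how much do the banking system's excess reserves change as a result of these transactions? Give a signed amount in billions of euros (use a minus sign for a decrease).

-€75.8 billion

Discount-window repayment €84 billion: reserves −€84B, deposits 0.
Asset sale (to non-banks) €19.5 billion: reserves −€19.5B, deposits −€19.5B.
Currency withdrawal €51.5 billion: reserves −€51.5B, deposits −€51.5B.
OMO purchase (from banks) €65 billion: reserves +€65B, deposits 0.
Totals: Δreserves = −€90B, Δdeposits = −€71B.
Δrequired reserves = 20% × −€71B = −€14.2B.
Δexcess reserves = Δreserves − Δrequired = −€90B − (−€14.2B) = -€75.8 billion.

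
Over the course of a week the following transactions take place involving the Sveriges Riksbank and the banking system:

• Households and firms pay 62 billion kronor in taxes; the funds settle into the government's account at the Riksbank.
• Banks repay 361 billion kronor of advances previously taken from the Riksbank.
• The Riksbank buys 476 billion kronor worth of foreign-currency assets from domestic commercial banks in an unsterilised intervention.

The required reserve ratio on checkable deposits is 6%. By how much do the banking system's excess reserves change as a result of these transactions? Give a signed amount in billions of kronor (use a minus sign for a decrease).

Government account inflow 62 billion kronor: reserves −62B, deposits −62B.
Discount-window repayment 361 billion kronor: reserves −361B, deposits 0.
FX purchase 476 billion kronor: reserves +476B, deposits 0.
Totals: Δreserves = +53B, Δdeposits = −62B.
Δrequired reserves = 6% × −62B = −3.72B.
Δexcess reserves = Δreserves − Δrequired = +53B − (−3.72B) = +56.72 billion.

+56.72 billion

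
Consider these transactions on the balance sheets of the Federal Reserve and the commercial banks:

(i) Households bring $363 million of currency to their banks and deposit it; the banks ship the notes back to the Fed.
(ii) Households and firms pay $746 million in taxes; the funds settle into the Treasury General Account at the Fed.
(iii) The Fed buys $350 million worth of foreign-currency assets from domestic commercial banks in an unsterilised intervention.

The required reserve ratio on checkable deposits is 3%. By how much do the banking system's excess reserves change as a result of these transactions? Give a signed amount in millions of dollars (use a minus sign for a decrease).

Currency deposit $363 million: reserves +$363M, deposits +$363M.
Government account inflow $746 million: reserves −$746M, deposits −$746M.
FX purchase $350 million: reserves +$350M, deposits 0.
Totals: Δreserves = −$33M, Δdeposits = −$383M.
Δrequired reserves = 3% × −$383M = −$11.49M.
Δexcess reserves = Δreserves − Δrequired = −$33M − (−$11.49M) = -$21.51 million.

-$21.51 million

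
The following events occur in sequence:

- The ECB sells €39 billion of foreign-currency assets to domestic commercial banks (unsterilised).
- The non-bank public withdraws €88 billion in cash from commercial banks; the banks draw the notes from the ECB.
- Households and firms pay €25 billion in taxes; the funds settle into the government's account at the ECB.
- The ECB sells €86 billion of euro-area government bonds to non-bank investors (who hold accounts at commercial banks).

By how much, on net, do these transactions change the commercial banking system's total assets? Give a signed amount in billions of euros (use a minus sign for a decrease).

-€199 billion

FX sale €39 billion: just an asset swap on bank balance sheets → 0.
Currency withdrawal €88 billion: bank balance sheets shrink → −€88B.
Government account inflow €25 billion: bank balance sheets shrink → −€25B.
Asset sale (to non-banks) €86 billion: bank balance sheets shrink → −€86B.
Net: 0 − 88 − 25 − 86 = -€199 billion.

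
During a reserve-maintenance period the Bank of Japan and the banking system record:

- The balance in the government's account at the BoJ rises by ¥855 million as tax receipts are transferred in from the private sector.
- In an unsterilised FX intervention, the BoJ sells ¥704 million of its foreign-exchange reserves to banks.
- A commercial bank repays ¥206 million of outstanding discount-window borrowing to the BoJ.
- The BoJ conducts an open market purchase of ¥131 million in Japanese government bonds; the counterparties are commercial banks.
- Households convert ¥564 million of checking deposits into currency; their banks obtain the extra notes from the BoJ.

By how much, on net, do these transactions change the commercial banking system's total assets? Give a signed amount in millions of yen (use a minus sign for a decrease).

Government account inflow ¥855 million: bank balance sheets shrink → −¥855M.
FX sale ¥704 million: just an asset swap on bank balance sheets → 0.
Discount-window repayment ¥206 million: bank balance sheets shrink → −¥206M.
OMO purchase (from banks) ¥131 million: just an asset swap on bank balance sheets → 0.
Currency withdrawal ¥564 million: bank balance sheets shrink → −¥564M.
Net: −855 + 0 − 206 + 0 − 564 = -¥1625 million.

-¥1625 million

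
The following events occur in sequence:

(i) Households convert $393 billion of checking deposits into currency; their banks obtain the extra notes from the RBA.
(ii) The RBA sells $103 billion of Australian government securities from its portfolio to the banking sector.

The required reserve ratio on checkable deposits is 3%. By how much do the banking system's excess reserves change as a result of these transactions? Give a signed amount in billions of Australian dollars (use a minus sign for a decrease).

Currency withdrawal $393 billion: reserves −$393B, deposits −$393B.
OMO sale (to banks) $103 billion: reserves −$103B, deposits 0.
Totals: Δreserves = −$496B, Δdeposits = −$393B.
Δrequired reserves = 3% × −$393B = −$11.79B.
Δexcess reserves = Δreserves − Δrequired = −$496B − (−$11.79B) = -$484.21 billion.

-$484.21 billion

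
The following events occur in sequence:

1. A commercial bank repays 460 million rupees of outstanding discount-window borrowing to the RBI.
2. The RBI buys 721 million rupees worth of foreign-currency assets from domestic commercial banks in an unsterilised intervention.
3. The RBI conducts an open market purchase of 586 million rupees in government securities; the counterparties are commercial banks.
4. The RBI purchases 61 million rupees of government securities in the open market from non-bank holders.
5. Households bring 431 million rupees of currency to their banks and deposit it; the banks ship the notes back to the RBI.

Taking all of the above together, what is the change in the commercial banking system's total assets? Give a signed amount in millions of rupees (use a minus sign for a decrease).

RBI balance sheet:
  Assets:      Securities +647M, Loans to banks −460M, Foreign assets +721M
  Liabilities: Bank reserves +1339M, Currency in circulation −431M
Commercial banking system:
  Assets:      Reserves at CB +1339M, Securities −586M, Foreign assets −721M
  Liabilities: Checkable deposits +492M, Borrowings from CB −460M
Change in total bank assets = +32 million.

+32 million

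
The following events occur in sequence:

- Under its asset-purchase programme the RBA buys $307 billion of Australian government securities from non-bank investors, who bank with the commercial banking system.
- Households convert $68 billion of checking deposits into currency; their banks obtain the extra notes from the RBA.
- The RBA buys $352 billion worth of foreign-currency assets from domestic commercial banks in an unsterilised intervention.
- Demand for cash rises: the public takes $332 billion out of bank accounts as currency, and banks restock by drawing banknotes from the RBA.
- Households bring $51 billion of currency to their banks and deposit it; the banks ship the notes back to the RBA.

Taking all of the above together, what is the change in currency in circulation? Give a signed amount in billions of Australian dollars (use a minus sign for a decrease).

+$349 billion

Asset purchase (from non-banks) $307 billion: no currency enters or leaves circulation → 0.
Currency withdrawal $68 billion: notes leave the central bank → +$68B.
FX purchase $352 billion: no currency enters or leaves circulation → 0.
Currency withdrawal $332 billion: notes leave the central bank → +$332B.
Currency deposit $51 billion: notes return to the central bank → −$51B.
Net: 0 + 68 + 0 + 332 − 51 = +$349 billion.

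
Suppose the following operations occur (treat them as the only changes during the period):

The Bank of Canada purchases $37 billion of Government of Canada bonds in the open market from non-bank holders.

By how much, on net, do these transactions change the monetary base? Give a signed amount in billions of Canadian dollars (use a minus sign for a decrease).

+$37 billion

Bank of Canada balance sheet:
  Assets:      Securities +$37B
  Liabilities: Bank reserves +$37B
Monetary base = currency + reserves: 0 + (+$37B) = +$37 billion.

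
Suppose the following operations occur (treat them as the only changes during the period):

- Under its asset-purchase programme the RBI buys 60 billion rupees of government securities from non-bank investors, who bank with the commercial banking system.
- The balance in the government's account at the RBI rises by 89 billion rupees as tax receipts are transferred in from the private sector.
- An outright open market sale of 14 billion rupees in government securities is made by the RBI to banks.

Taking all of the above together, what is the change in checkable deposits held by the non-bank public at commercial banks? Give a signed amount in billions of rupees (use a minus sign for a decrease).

Asset purchase (from non-banks) 60 billion rupees: non-bank counterparties' bank balances rise → +60B.
Government account inflow 89 billion rupees: non-bank counterparties' bank balances fall → −89B.
OMO sale (to banks) 14 billion rupees: the counterparty is a bank, so public deposits are unchanged → 0.
Net: 60 − 89 + 0 = -29 billion.

-29 billion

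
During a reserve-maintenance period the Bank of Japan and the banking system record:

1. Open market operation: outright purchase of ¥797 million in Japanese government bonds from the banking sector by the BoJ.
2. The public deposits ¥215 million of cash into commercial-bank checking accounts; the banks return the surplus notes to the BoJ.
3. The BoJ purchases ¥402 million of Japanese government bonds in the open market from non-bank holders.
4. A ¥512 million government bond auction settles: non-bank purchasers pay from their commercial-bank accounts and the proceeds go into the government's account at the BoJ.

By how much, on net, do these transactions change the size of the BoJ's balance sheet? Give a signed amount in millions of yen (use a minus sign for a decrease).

OMO purchase (from banks) ¥797 million: a BoJ asset is acquired → +¥797M.
Currency deposit ¥215 million: only the composition of liabilities changes → 0.
Asset purchase (from non-banks) ¥402 million: a BoJ asset is acquired → +¥402M.
Government account inflow ¥512 million: only the composition of liabilities changes → 0.
Net: 797 + 0 + 402 + 0 = +¥1199 million.

+¥1199 million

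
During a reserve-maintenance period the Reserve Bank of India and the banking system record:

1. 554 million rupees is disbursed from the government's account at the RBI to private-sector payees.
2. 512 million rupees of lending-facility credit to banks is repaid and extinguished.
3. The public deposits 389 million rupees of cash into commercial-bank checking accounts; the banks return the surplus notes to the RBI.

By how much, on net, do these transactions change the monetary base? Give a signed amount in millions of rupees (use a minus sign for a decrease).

+42 million

RBI balance sheet:
  Assets:      Loans to banks −512M
  Liabilities: Bank reserves +431M, Currency in circulation −389M, Government deposits −554M
Monetary base = currency + reserves: −389M + (+431M) = +42 million.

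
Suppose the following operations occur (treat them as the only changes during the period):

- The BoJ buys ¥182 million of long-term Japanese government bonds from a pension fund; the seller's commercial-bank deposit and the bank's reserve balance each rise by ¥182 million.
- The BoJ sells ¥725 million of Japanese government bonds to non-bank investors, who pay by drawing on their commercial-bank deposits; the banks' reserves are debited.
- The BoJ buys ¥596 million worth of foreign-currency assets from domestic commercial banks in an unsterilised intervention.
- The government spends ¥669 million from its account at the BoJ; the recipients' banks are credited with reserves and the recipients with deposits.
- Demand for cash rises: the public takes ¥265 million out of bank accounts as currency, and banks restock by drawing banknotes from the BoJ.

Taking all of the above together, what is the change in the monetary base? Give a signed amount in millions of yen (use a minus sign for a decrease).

BoJ balance sheet:
  Assets:      Securities −¥543M, Foreign assets +¥596M
  Liabilities: Bank reserves +¥457M, Currency in circulation +¥265M, Government deposits −¥669M
Monetary base = currency + reserves: +¥265M + (+¥457M) = +¥722 million.

+¥722 million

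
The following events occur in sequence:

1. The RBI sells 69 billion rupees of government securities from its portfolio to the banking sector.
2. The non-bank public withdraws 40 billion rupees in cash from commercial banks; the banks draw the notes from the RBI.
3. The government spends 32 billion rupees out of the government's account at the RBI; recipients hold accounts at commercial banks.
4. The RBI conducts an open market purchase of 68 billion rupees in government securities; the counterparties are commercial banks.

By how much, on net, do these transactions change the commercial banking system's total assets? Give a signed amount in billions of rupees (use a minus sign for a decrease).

-8 billion

RBI balance sheet:
  Assets:      Securities −1B
  Liabilities: Bank reserves −9B, Currency in circulation +40B, Government deposits −32B
Commercial banking system:
  Assets:      Reserves at CB −9B, Securities +1B
  Liabilities: Checkable deposits −8B
Change in total bank assets = -8 billion.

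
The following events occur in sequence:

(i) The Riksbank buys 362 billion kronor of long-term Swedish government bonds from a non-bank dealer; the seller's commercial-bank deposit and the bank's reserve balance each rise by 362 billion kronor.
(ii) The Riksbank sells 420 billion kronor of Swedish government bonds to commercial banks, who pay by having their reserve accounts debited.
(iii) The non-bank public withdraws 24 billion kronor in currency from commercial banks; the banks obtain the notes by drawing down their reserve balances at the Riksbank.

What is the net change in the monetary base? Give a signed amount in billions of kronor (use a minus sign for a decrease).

-58 billion

Riksbank balance sheet:
  Assets:      Securities −58B
  Liabilities: Bank reserves −82B, Currency in circulation +24B
Commercial banking system:
  Assets:      Reserves at CB −82B, Securities +420B
  Liabilities: Checkable deposits +338B
Monetary base = currency + reserves: +24B + (−82B) = -58 billion.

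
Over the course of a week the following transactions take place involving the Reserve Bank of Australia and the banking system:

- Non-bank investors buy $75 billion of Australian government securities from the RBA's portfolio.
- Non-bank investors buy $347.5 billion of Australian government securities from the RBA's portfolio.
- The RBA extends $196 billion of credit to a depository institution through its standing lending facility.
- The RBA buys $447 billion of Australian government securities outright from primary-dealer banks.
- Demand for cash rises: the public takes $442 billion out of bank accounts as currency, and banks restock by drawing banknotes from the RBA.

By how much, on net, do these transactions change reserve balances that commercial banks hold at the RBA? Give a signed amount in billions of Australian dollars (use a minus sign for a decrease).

Asset sale (to non-banks) $75 billion: the non-bank buyers' banks settle from reserves → −$75B.
Asset sale (to non-banks) $347.5 billion: the non-bank buyers' banks settle from reserves → −$347.5B.
Discount-window loan $196 billion: the loan is credited to the bank's reserve account → +$196B.
OMO purchase (from banks) $447 billion: the RBA pays by crediting reserve accounts → +$447B.
Currency withdrawal $442 billion: banks swap reserves for currency → −$442B.
Net: −75 − 347.5 + 196 + 447 − 442 = -$221.5 billion.

-$221.5 billion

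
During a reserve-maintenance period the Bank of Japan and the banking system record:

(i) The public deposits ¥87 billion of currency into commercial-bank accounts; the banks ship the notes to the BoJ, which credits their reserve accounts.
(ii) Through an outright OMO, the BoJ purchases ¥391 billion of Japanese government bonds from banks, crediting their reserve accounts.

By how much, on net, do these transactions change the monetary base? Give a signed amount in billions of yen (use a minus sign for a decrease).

Currency deposit ¥87 billion: just a shift between currency and reserves — both are base money → 0.
OMO purchase (from banks) ¥391 billion: BoJ balance sheet expands → +¥391B.
Net: 0 + 391 = +¥391 billion.

+¥391 billion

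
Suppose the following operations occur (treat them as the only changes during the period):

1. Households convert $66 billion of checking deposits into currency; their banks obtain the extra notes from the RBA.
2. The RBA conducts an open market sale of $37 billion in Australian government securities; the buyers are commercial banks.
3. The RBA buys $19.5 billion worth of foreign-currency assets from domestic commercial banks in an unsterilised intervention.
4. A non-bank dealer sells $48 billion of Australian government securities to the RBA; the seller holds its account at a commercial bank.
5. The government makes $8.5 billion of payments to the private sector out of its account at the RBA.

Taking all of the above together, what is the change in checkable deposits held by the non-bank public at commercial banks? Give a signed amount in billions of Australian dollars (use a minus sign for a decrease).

-$9.5 billion

Currency withdrawal $66 billion: non-bank counterparties' bank balances fall → −$66B.
OMO sale (to banks) $37 billion: the counterparty is a bank, so public deposits are unchanged → 0.
FX purchase $19.5 billion: the counterparty is a bank, so public deposits are unchanged → 0.
Asset purchase (from non-banks) $48 billion: non-bank counterparties' bank balances rise → +$48B.
Government spending $8.5 billion: non-bank counterparties' bank balances rise → +$8.5B.
Net: −66 + 0 + 0 + 48 + 8.5 = -$9.5 billion.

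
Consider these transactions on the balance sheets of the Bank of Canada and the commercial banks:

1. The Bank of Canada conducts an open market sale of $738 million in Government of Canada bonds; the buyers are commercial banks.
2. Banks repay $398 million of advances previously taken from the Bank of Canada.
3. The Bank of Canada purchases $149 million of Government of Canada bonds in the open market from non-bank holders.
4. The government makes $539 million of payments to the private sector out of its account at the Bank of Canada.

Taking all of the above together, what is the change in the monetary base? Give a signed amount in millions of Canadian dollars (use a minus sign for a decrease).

OMO sale (to banks) $738 million: Bank of Canada balance sheet contracts → −$738M.
Discount-window repayment $398 million: Bank of Canada balance sheet contracts → −$398M.
Asset purchase (from non-banks) $149 million: Bank of Canada balance sheet expands → +$149M.
Government spending $539 million: a non-base liability converts back to reserves → +$539M.
Net: −738 − 398 + 149 + 539 = -$448 million.

-$448 million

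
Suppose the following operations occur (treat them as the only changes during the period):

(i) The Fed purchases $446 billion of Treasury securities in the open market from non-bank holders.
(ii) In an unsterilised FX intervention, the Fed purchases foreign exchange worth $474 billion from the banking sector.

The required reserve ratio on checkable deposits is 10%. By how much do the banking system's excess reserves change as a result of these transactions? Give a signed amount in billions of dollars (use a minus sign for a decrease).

+$875.4 billion

Asset purchase (from non-banks) $446 billion: reserves +$446B, deposits +$446B.
FX purchase $474 billion: reserves +$474B, deposits 0.
Totals: Δreserves = +$920B, Δdeposits = +$446B.
Δrequired reserves = 10% × +$446B = +$44.6B.
Δexcess reserves = Δreserves − Δrequired = +$920B − (+$44.6B) = +$875.4 billion.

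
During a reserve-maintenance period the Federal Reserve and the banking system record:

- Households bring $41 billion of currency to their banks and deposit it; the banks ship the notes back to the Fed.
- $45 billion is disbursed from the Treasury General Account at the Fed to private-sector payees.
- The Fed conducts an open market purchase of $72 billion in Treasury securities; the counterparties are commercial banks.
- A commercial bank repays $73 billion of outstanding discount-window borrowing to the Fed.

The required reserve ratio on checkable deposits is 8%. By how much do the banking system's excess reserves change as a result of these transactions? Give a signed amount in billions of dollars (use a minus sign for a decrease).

Currency deposit $41 billion: reserves +$41B, deposits +$41B.
Government spending $45 billion: reserves +$45B, deposits +$45B.
OMO purchase (from banks) $72 billion: reserves +$72B, deposits 0.
Discount-window repayment $73 billion: reserves −$73B, deposits 0.
Totals: Δreserves = +$85B, Δdeposits = +$86B.
Δrequired reserves = 8% × +$86B = +$6.88B.
Δexcess reserves = Δreserves − Δrequired = +$85B − (+$6.88B) = +$78.12 billion.

+$78.12 billion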